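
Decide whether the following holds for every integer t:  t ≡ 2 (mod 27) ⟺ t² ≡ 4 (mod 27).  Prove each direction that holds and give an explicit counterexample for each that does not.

(→) Suppose t ≡ 2 (mod 27). Write t = 27j + 2. Then (27j + 2)² = 729j² + 108j + 4 = 27(27j² + 4j) + 4, so t² ≡ 4 (mod 27).

(←) This fails: take t = 25. Then 25² = 625 ≡ 4 (mod 27), yet 25 ≡ 25 (mod 27), not 2.

Not equivalent: only (⇒) holds.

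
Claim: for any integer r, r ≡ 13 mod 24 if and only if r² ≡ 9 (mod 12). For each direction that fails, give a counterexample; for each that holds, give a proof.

Both directions fail.

(⟹) This fails: take r = 13. Then 13 ≡ 13 (mod 24), but 13² = 169 ≡ 1 (mod 12), not 9.

(⟸) This fails: take r = 3. Then 3² = 9 ≡ 9 (mod 12), yet 3 ≡ 3 (mod 24), not 13.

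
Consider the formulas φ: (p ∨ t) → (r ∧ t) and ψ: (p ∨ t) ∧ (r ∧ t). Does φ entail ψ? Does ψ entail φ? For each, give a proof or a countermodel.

Not equivalent: only (⇐) holds.

(⟸) Assume the antecedent. If r is true, the antecedent forces (r = T, p = F, t = T) or (r = T, p = T, t = T), and (p ∨ t) → (r ∧ t) holds there. If r is false, the antecedent cannot hold. Either way (p ∨ t) → (r ∧ t) holds.

(⟹) This fails. Under r = F, p = F, t = F, the left side is true but the right side is false.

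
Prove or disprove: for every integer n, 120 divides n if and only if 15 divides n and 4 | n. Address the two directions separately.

Forward direction. If 120 ∣ n, write n = 120q. Since 120 = 8·15, n = 15·(8q), so 15 ∣ n; and since 120 = 30·4, n = 4·(30q), so 4 ∣ n.

Converse. This fails: take n = 60. Both 15 ∣ 60 and 4 ∣ 60, yet 60 is not a multiple of 120 (since 60 = 0·120 + 60), so 120 ∤ 60.

Only the forward direction holds.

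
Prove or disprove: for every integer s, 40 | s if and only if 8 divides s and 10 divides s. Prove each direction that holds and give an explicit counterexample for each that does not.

(→) If 40 ∣ s, write s = 40q. Since 40 = 5·8, s = 8·(5q), so 8 ∣ s; and since 40 = 4·10, s = 10·(4q), so 10 ∣ s.

(←) Suppose 8 ∣ s and 10 ∣ s. Any common multiple of 8 and 10 is a multiple of their lcm; here lcm(8, 10) = 8·10/gcd(8, 10) = 80/2 = 40, so 40 ∣ s.

Equivalent; both directions hold.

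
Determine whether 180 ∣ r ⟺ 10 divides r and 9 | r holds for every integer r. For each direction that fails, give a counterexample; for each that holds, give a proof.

Forward direction. If 180 ∣ r, write r = 180q. Since 180 = 18·10, r = 10·(18q), so 10 ∣ r; and since 180 = 20·9, r = 9·(20q), so 9 ∣ r.

Converse. This fails: take r = 90. Both 10 ∣ 90 and 9 ∣ 90, yet 90 is not a multiple of 180 (since 90 = 0·180 + 90), so 180 ∤ 90.

Not equivalent: only (⇒) holds.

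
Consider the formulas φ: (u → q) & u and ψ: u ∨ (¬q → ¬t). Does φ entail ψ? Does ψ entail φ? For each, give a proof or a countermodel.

Not equivalent: only (⇒) holds.

Forward direction. Assume the antecedent. If t is true, the antecedent forces (t = T, u = T, q = T), and u ∨ (¬q → ¬t) holds there. If t is false, u ∨ (¬q → ¬t) reduces to true regardless of the other variables. Either way u ∨ (¬q → ¬t) holds.

Converse. This fails. Under t = F, u = F, q = F, the left side is false but the right side is true.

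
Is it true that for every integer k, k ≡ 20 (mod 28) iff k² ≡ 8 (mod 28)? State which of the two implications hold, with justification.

(⇒) holds; (⇐) fails.

Forward direction. Suppose k ≡ 20 (mod 28). Write k = 28j + 20. Then (28j + 20)² = 784j² + 1120j + 400 = 28(28j² + 40j + 14) + 8, so k² ≡ 8 (mod 28).

Converse. This fails: take k = 6. Then 6² = 36 ≡ 8 (mod 28), yet 6 ≡ 6 (mod 28), not 20.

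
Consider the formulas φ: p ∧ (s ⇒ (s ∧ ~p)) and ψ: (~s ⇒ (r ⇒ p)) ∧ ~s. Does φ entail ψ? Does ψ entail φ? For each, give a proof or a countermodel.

Only the forward direction holds.

[⇐] This fails. Under s = F, p = F, r = F, the left side is false but the right side is true.

[⇒] Assume the antecedent. If s is true, the antecedent cannot hold. If s is false, the antecedent forces (s = F, p = T, r = F) or (s = F, p = T, r = T), and (~s ⇒ (r ⇒ p)) ∧ ~s holds there. Either way (~s ⇒ (r ⇒ p)) ∧ ~s holds.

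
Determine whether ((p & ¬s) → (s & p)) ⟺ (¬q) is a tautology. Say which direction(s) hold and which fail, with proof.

(⟹) This fails. Under s = F, q = T, p = F, the left side is true but the right side is false.

(⟸) This fails. Under s = F, q = F, p = T, the left side is false but the right side is true.

Neither direction holds.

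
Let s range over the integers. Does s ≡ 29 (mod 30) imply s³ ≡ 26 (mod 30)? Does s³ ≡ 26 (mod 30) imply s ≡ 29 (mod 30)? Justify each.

Forward direction. This fails: take s = 29. Then 29 ≡ 29 (mod 30), but 29³ = 24389 ≡ 29 (mod 30), not 26.

Converse. This fails: take s = 26. Then 26³ = 17576 ≡ 26 (mod 30), yet 26 ≡ 26 (mod 30), not 29.

Neither direction holds.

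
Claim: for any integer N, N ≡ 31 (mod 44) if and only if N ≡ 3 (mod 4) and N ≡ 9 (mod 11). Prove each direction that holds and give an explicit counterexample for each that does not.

(⇒) Suppose N ≡ 31 (mod 44); write N = 44j + 31. Since 4 ∣ 44, reducing mod 4 gives N ≡ 31 ≡ 3 (mod 4); since 11 ∣ 44, reducing mod 11 gives N ≡ 31 ≡ 9 (mod 11).

(⇐) Conversely, if N ≡ 3 (mod 4) and N ≡ 9 (mod 11), then by the Chinese remainder theorem N ≡ 31 (mod 44). This is exactly N ≡ 31 (mod 44).

Both directions hold; the statement is true.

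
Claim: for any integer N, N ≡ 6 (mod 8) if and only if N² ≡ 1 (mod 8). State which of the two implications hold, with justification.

(⟹) This fails: take N = 6. Then 6 ≡ 6 (mod 8), but 6² = 36 ≡ 4 (mod 8), not 1.

(⟸) This fails: take N = 1. Then 1² = 1 ≡ 1 (mod 8), yet 1 ≡ 1 (mod 8), not 6.

Both directions fail.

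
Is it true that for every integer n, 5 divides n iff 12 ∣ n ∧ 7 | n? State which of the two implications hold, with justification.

Both directions fail.

[⇒] This fails: take n = 5. Certainly 5 ∣ 5, but 12 ∤ 5.

[⇐] This fails: take n = 84. Both 12 ∣ 84 and 7 ∣ 84, yet 84 is not a multiple of 5 (since 84 = 16·5 + 4), so 5 ∤ 84.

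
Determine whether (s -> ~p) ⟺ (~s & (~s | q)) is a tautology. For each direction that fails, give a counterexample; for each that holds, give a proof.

(→) This fails. Under s = T, p = F, q = F, the left side is true but the right side is false.

(←) Assume the antecedent. If s is true, the antecedent cannot hold. If s is false, s -> ~p reduces to true regardless of the other variables. Either way s -> ~p holds.

The forward direction fails; the converse holds.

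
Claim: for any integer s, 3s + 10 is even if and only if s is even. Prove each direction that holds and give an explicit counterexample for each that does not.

Both directions hold.

(⇒) Suppose 3s + 10 is even. Since 3 is odd, 3s and s have the same parity, so 3s + 10 ≡ s + 10 (mod 2). As 10 is even, 3s + 10 is even exactly when s is even. Thus s is even.

(⇐) Conversely, suppose s is even; write s = 2j. Then 3s + 10 = 3·(2j) + 10 = 2·3j + 10, which is even.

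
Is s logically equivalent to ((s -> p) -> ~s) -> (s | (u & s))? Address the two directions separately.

[⇒] Assume the antecedent. If s is true, the consequent reduces to true regardless of the other variables. If s is false, the antecedent cannot hold. Either way the consequent holds.

[⇐] Assume the antecedent. If s is true, s reduces to true regardless of the other variables. If s is false, the antecedent cannot hold. Either way s holds.

Both directions hold; the statement is true.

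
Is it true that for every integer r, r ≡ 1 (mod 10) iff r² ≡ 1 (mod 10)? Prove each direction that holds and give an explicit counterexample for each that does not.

Only the forward direction holds.

[⇐] This fails: take r = 9. Then 9² = 81 ≡ 1 (mod 10), yet 9 ≡ 9 (mod 10), not 1.

[⇒] Suppose r ≡ 1 (mod 10). Write r = 10j + 1. Then (10j + 1)² = 100j² + 20j + 1 = 10(10j² + 2j) + 1, so r² ≡ 1 (mod 10).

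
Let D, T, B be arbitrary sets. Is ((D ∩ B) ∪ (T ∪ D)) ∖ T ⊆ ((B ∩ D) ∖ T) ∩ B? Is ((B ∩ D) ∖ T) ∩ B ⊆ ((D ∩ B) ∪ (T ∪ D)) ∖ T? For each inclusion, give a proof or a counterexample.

The sets are not equal: only the reverse inclusion holds.

(⟹) This inclusion fails. Take D = {1}, T = ∅, B = ∅; then 1 ∈ ((D ∩ B) ∪ (T ∪ D)) ∖ T but 1 ∉ ((B ∩ D) ∖ T) ∩ B.

(⟸) Let x ∈ ((B ∩ D) ∖ T) ∩ B. Then x ∈ D ∩ B and x ∉ T, from which x ∈ ((D ∩ B) ∪ (T ∪ D)) ∖ T.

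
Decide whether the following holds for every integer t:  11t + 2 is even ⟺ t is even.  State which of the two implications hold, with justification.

[⇒] Suppose 11t + 2 is even. Since 11 is odd, 11t and t have the same parity, so 11t + 2 ≡ t + 2 (mod 2). As 2 is even, 11t + 2 is even exactly when t is even. Thus t is even.

[⇐] Conversely, suppose t is even; write t = 2j. Then 11t + 2 = 11·(2j) + 2 = 2·11j + 2, which is even.

Equivalent; both directions hold.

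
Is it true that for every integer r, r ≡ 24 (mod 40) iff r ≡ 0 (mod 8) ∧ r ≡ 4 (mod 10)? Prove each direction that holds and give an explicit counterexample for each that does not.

[⇒] Suppose r ≡ 24 (mod 40); write r = 40j + 24. Since 8 ∣ 40, reducing mod 8 gives r ≡ 24 ≡ 0 (mod 8); since 10 ∣ 40, reducing mod 10 gives r ≡ 24 ≡ 4 (mod 10).

[⇐] Conversely, if r ≡ 0 (mod 8) and r ≡ 4 (mod 10), then by the Chinese remainder theorem r ≡ 24 (mod 40). This is exactly r ≡ 24 (mod 40).

Equivalent; both directions hold.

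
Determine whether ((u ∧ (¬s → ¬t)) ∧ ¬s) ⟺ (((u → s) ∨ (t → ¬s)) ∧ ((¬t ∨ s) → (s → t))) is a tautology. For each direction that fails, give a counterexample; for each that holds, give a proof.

The forward direction holds; the converse fails.

[⇒] Assume the antecedent. If u is true, the antecedent forces (u = T, t = F, s = F), and the consequent holds there. If u is false, the antecedent cannot hold. Either way the consequent holds.

[⇐] This fails. Under u = F, t = F, s = F, the left side is false but the right side is true.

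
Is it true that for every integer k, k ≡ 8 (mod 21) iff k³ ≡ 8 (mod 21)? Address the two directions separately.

[⇒] Suppose k ≡ 8 (mod 21). Write k = 21j + 8. Then (21j + 8)³ = 9261j³ + 10584j² + 4032j + 512 = 21(441j³ + 504j² + 192j + 24) + 8, so k³ ≡ 8 (mod 21).

[⇐] This fails: take k = 2. Then 2³ = 8 ≡ 8 (mod 21), yet 2 ≡ 2 (mod 21), not 8.

The forward direction holds; the converse fails.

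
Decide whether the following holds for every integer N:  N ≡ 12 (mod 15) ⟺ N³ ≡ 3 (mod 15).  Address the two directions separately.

Both implications hold.

Converse. Suppose N³ ≡ 3 (mod 15). The only residue r in {0, …, 14} with r³ ≡ 3 (mod 15) is r = 12, so N ≡ 12 (mod 15).

Forward direction. Suppose N ≡ 12 (mod 15). Write N = 15j + 12. Then (15j + 12)³ = 3375j³ + 8100j² + 6480j + 1728 = 15(225j³ + 540j² + 432j + 115) + 3, so N³ ≡ 3 (mod 15).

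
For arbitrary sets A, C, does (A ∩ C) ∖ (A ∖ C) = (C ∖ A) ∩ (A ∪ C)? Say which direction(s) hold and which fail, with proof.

(⟹) This inclusion fails. Take A = {1}, C = {1}; then 1 ∈ (A ∩ C) ∖ (A ∖ C) but 1 ∉ (C ∖ A) ∩ (A ∪ C).

(⟸) This inclusion fails. Take A = ∅, C = {1}; then 1 ∈ (C ∖ A) ∩ (A ∪ C) but 1 ∉ (A ∩ C) ∖ (A ∖ C).

Neither inclusion holds.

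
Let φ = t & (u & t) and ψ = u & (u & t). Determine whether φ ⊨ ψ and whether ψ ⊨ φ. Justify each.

Forward direction. Assume the antecedent. If u is true, the antecedent forces (u = T, t = T), and u & (u & t) holds there. If u is false, the antecedent cannot hold. Either way u & (u & t) holds.

Converse. Assume the antecedent. If u is true, the antecedent forces (u = T, t = T), and t & (u & t) holds there. If u is false, the antecedent cannot hold. Either way t & (u & t) holds.

Both directions hold.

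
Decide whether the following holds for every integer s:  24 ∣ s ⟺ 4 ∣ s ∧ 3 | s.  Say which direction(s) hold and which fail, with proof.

(⇒) If 24 ∣ s, write s = 24q. Since 24 = 6·4, s = 4·(6q), so 4 ∣ s; and since 24 = 8·3, s = 3·(8q), so 3 ∣ s.

(⇐) This fails: take s = 12. Both 4 ∣ 12 and 3 ∣ 12, yet 12 is not a multiple of 24 (since 12 = 0·24 + 12), so 24 ∤ 12.

The forward direction holds; the converse fails.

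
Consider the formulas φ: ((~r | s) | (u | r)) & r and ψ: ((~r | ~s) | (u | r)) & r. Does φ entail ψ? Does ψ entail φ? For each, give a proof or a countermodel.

[⇒] Assume the antecedent. If r is true, ((~r | ~s) | (u | r)) & r reduces to true regardless of the other variables. If r is false, the antecedent cannot hold. Either way ((~r | ~s) | (u | r)) & r holds.

[⇐] Assume the antecedent. If r is true, ((~r | s) | (u | r)) & r reduces to true regardless of the other variables. If r is false, the antecedent cannot hold. Either way ((~r | s) | (u | r)) & r holds.

The biconditional holds.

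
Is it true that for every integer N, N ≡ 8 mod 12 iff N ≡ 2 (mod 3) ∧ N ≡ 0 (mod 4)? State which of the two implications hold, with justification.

(→) Suppose N ≡ 8 (mod 12); write N = 12j + 8. Since 3 ∣ 12, reducing mod 3 gives N ≡ 8 ≡ 2 (mod 3); since 4 ∣ 12, reducing mod 4 gives N ≡ 8 ≡ 0 (mod 4).

(←) Conversely, if N ≡ 2 (mod 3) and N ≡ 0 (mod 4), then by the Chinese remainder theorem N ≡ 8 (mod 12). This is exactly N ≡ 8 (mod 12).

Both implications hold.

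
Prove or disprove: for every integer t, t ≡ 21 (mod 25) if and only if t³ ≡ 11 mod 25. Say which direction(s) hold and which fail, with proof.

(→) Suppose t ≡ 21 (mod 25). Write t = 25j + 21. Then (25j + 21)³ = 15625j³ + 39375j² + 33075j + 9261 = 25(625j³ + 1575j² + 1323j + 370) + 11, so t³ ≡ 11 (mod 25).

(←) Conversely, suppose t³ ≡ 11 (mod 25). The only residue r in {0, …, 24} with r³ ≡ 11 (mod 25) is r = 21, so t ≡ 21 (mod 25).

The biconditional holds.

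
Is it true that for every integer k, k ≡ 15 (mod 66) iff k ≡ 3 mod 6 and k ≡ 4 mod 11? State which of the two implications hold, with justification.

Equivalent; both directions hold.

Converse. If k ≡ 3 (mod 6) and k ≡ 4 (mod 11), then by the Chinese remainder theorem k ≡ 15 (mod 66). This is exactly k ≡ 15 (mod 66).

Forward direction. Suppose k ≡ 15 (mod 66); write k = 66j + 15. Since 6 ∣ 66, reducing mod 6 gives k ≡ 15 ≡ 3 (mod 6); since 11 ∣ 66, reducing mod 11 gives k ≡ 15 ≡ 4 (mod 11).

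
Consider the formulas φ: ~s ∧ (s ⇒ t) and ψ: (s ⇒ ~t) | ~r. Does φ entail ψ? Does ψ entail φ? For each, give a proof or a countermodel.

(←) This fails. Under t = F, s = T, r = F, the left side is false but the right side is true.

(→) Assume the antecedent. If t is true, the antecedent forces (t = T, s = F, r = F) or (t = T, s = F, r = T), and (s ⇒ ~t) | ~r holds there. If t is false, (s ⇒ ~t) | ~r reduces to true regardless of the other variables. Either way (s ⇒ ~t) | ~r holds.

Only the forward implication holds.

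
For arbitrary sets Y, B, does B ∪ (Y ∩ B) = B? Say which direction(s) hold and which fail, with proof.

(⟹) Let x ∈ B ∪ (Y ∩ B). Then either x ∈ B and x ∉ Y; or x ∈ Y ∩ B. In each case x ∈ B, so B ∪ (Y ∩ B) ⊆ B.

(⟸) Let x ∈ B. Then either x ∈ B and x ∉ Y; or x ∈ Y ∩ B. In each case x ∈ B ∪ (Y ∩ B), so B ⊆ B ∪ (Y ∩ B).

Both inclusions hold; the sets are equal.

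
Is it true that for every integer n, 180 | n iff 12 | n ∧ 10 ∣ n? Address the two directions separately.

(←) This fails: take n = 60. Both 12 ∣ 60 and 10 ∣ 60, yet 60 is not a multiple of 180 (since 60 = 0·180 + 60), so 180 ∤ 60.

(→) If 180 ∣ n, write n = 180q. Since 180 = 15·12, n = 12·(15q), so 12 ∣ n; and since 180 = 18·10, n = 10·(18q), so 10 ∣ n.

Only the forward implication holds.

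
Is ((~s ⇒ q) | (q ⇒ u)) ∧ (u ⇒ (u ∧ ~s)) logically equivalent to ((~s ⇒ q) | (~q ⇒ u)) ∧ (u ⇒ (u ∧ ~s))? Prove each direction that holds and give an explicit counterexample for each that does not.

(⇒) fails; (⇐) holds.

(⟹) This fails. Under s = F, q = F, u = F, the left side is true but the right side is false.

(⟸) Assume the antecedent. If s is true, the antecedent forces (s = T, q = F, u = F) or (s = T, q = T, u = F), and the consequent holds there. If s is false, the consequent reduces to true regardless of the other variables. Either way the consequent holds.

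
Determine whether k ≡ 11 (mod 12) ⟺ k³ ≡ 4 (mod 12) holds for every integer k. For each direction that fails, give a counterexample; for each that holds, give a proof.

(→) This fails: take k = 11. Then 11 ≡ 11 (mod 12), but 11³ = 1331 ≡ 11 (mod 12), not 4.

(←) This fails: take k = 4. Then 4³ = 64 ≡ 4 (mod 12), yet 4 ≡ 4 (mod 12), not 11.

Both directions fail.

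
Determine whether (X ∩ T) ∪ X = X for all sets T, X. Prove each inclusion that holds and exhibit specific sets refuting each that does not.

(⊆) Let x ∈ (X ∩ T) ∪ X. Then either x ∈ X and x ∉ T; or x ∈ T ∩ X. In each case x ∈ X, so (X ∩ T) ∪ X ⊆ X.

(⊇) Let x ∈ X. Then either x ∈ X and x ∉ T; or x ∈ T ∩ X. In each case x ∈ (X ∩ T) ∪ X, so X ⊆ (X ∩ T) ∪ X.

Both inclusions hold.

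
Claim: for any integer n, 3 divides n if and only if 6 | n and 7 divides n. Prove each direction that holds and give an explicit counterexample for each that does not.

Not equivalent: only (⇐) holds.

(⇐) Suppose 6 ∣ n and 7 ∣ n. Any common multiple of 6 and 7 is a multiple of their lcm; here gcd(6, 7) = 1, so lcm(6, 7) = 6·7 = 42, so 42 ∣ n. Since 3 ∣ 42, it follows that 3 ∣ n.

(⇒) This fails: take n = 3. Certainly 3 ∣ 3, but 6 ∤ 3.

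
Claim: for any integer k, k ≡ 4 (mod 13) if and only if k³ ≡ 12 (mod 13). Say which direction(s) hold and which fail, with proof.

[⇒] Suppose k ≡ 4 (mod 13). Write k = 13j + 4. Then (13j + 4)³ = 2197j³ + 2028j² + 624j + 64 = 13(169j³ + 156j² + 48j + 4) + 12, so k³ ≡ 12 (mod 13).

[⇐] This fails: take k = 10. Then 10³ = 1000 ≡ 12 (mod 13), yet 10 ≡ 10 (mod 13), not 4.

Only the forward implication holds.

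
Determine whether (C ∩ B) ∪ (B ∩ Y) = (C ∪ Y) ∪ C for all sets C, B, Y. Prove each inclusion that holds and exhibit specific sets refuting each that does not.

(⊆) holds; (⊇) fails.

(⊆) Let x ∈ (C ∩ B) ∪ (B ∩ Y). Then either x ∈ C ∩ B and x ∉ Y; or x ∈ B ∩ Y and x ∉ C; or x ∈ C ∩ B ∩ Y. In each case x ∈ (C ∪ Y) ∪ C, so (C ∩ B) ∪ (B ∩ Y) ⊆ (C ∪ Y) ∪ C.

(⊇) This inclusion fails. Take C = {1}, B = ∅, Y = ∅; then 1 ∈ (C ∪ Y) ∪ C but 1 ∉ (C ∩ B) ∪ (B ∩ Y).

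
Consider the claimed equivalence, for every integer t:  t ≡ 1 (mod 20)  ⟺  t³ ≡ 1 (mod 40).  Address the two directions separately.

Only the converse holds.

[⇐] The residues r modulo 40 with r³ ≡ 1 (mod 40) are exactly {1}, and each is ≡ 1 (mod 20).

[⇒] This fails: take t = 21. Then 21 ≡ 1 (mod 20), but 21³ = 9261 ≡ 21 (mod 40), not 1.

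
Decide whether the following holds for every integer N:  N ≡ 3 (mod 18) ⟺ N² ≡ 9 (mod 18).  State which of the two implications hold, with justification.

(⟹) Suppose N ≡ 3 (mod 18). Write N = 18j + 3. Then (18j + 3)² = 324j² + 108j + 9 = 18(18j² + 6j) + 9, so N² ≡ 9 (mod 18).

(⟸) This fails: take N = 9. Then 9² = 81 ≡ 9 (mod 18), yet 9 ≡ 9 (mod 18), not 3.

The forward direction holds; the converse fails.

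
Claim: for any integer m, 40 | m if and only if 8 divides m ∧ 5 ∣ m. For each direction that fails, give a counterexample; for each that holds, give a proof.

Forward direction. If 40 ∣ m, write m = 40q. Since 40 = 5·8, m = 8·(5q), so 8 ∣ m; and since 40 = 8·5, m = 5·(8q), so 5 ∣ m.

Converse. Suppose 8 ∣ m and 5 ∣ m. Any common multiple of 8 and 5 is a multiple of their lcm; here gcd(8, 5) = 1, so lcm(8, 5) = 8·5 = 40, so 40 ∣ m.

Both implications hold.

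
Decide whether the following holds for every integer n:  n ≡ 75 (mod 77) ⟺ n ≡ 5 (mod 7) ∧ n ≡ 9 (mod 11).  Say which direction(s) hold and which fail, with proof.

Both directions hold; the statement is true.

(⇒) Suppose n ≡ 75 (mod 77); write n = 77j + 75. Since 7 ∣ 77, reducing mod 7 gives n ≡ 75 ≡ 5 (mod 7); since 11 ∣ 77, reducing mod 11 gives n ≡ 75 ≡ 9 (mod 11).

(⇐) Conversely, if n ≡ 5 (mod 7) and n ≡ 9 (mod 11), then by the Chinese remainder theorem n ≡ 75 (mod 77). This is exactly n ≡ 75 (mod 77).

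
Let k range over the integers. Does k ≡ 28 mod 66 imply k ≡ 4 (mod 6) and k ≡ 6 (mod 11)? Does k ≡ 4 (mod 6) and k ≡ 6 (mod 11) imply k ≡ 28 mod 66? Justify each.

The biconditional holds.

Forward direction. Suppose k ≡ 28 (mod 66); write k = 66j + 28. Since 6 ∣ 66, reducing mod 6 gives k ≡ 28 ≡ 4 (mod 6); since 11 ∣ 66, reducing mod 11 gives k ≡ 28 ≡ 6 (mod 11).

Converse. If k ≡ 4 (mod 6) and k ≡ 6 (mod 11), then by the Chinese remainder theorem k ≡ 28 (mod 66). This is exactly k ≡ 28 (mod 66).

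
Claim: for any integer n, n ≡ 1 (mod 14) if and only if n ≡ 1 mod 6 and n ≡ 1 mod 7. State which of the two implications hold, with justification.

(←) If n ≡ 1 (mod 6) and n ≡ 1 (mod 7), then by the Chinese remainder theorem n ≡ 1 (mod 42). Since 1 ≡ 1 (mod 14) and 14 ∣ 42, we get n ≡ 1 (mod 14).

(→) This fails: n = 29 gives 29 ≡ 1 (mod 14) but 29 ≡ 5 (mod 6), so the conjunction on the right does not hold.

Only the converse holds.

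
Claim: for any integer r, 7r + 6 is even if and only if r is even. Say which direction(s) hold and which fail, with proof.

Forward direction. Suppose 7r + 6 is even. Since 7 is odd, 7r and r have the same parity, so 7r + 6 ≡ r + 6 (mod 2). As 6 is even, 7r + 6 is even exactly when r is even. Thus r is even.

Converse. Suppose r is even; write r = 2j. Then 7r + 6 = 7·(2j) + 6 = 2·7j + 6, which is even.

Both implications hold.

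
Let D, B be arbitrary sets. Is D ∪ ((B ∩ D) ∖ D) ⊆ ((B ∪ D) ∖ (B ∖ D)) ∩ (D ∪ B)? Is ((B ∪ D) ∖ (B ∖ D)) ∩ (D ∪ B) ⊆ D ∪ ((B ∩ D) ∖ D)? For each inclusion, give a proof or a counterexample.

(⟹) Let x ∈ D ∪ ((B ∩ D) ∖ D). Then either x ∈ D and x ∉ B; or x ∈ D ∩ B. In each case x ∈ ((B ∪ D) ∖ (B ∖ D)) ∩ (D ∪ B), so D ∪ ((B ∩ D) ∖ D) ⊆ ((B ∪ D) ∖ (B ∖ D)) ∩ (D ∪ B).

(⟸) Let x ∈ ((B ∪ D) ∖ (B ∖ D)) ∩ (D ∪ B). Then either x ∈ D and x ∉ B; or x ∈ D ∩ B. In each case x ∈ D ∪ ((B ∩ D) ∖ D), so ((B ∪ D) ∖ (B ∖ D)) ∩ (D ∪ B) ⊆ D ∪ ((B ∩ D) ∖ D).

Both inclusions hold; the sets are equal.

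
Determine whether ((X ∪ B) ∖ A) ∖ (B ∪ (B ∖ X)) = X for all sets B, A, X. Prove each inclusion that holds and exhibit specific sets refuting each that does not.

Only the forward inclusion holds.

(⟹) Let x ∈ ((X ∪ B) ∖ A) ∖ (B ∪ (B ∖ X)). Then x ∈ X and x ∉ B, A, from which x ∈ X.

(⟸) This inclusion fails. Take B = {1}, A = ∅, X = {1}; then 1 ∈ X but 1 ∉ ((X ∪ B) ∖ A) ∖ (B ∪ (B ∖ X)).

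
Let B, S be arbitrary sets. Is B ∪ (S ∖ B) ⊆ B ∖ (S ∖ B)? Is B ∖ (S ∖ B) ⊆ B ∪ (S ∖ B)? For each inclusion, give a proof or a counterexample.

(⊆) This inclusion fails. Take B = ∅, S = {1}; then 1 ∈ B ∪ (S ∖ B) but 1 ∉ B ∖ (S ∖ B).

(⊇) Let x ∈ B ∖ (S ∖ B). Then either x ∈ B and x ∉ S; or x ∈ B ∩ S. In each case x ∈ B ∪ (S ∖ B), so B ∖ (S ∖ B) ⊆ B ∪ (S ∖ B).

(⊆) fails; (⊇) holds.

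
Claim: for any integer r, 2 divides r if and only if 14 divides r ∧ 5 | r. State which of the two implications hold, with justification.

The forward direction fails; the converse holds.

(⇐) Suppose 14 ∣ r and 5 ∣ r. Any common multiple of 14 and 5 is a multiple of their lcm; here gcd(14, 5) = 1, so lcm(14, 5) = 14·5 = 70, so 70 ∣ r. Since 2 ∣ 70, it follows that 2 ∣ r.

(⇒) This fails: take r = 2. Certainly 2 ∣ 2, but 14 ∤ 2.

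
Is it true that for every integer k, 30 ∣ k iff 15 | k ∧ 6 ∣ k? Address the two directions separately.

(⇐) Suppose 15 ∣ k and 6 ∣ k. Any common multiple of 15 and 6 is a multiple of their lcm; here lcm(15, 6) = 15·6/gcd(15, 6) = 90/3 = 30, so 30 ∣ k.

(⇒) If 30 ∣ k, write k = 30q. Since 30 = 2·15, k = 15·(2q), so 15 ∣ k; and since 30 = 5·6, k = 6·(5q), so 6 ∣ k.

Both directions hold; the statement is true.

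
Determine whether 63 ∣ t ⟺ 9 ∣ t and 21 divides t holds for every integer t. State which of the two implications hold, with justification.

(⇒) If 63 ∣ t, write t = 63q. Since 63 = 7·9, t = 9·(7q), so 9 ∣ t; and since 63 = 3·21, t = 21·(3q), so 21 ∣ t.

(⇐) Suppose 9 ∣ t and 21 ∣ t. Any common multiple of 9 and 21 is a multiple of their lcm; here lcm(9, 21) = 9·21/gcd(9, 21) = 189/3 = 63, so 63 ∣ t.

Equivalent; both directions hold.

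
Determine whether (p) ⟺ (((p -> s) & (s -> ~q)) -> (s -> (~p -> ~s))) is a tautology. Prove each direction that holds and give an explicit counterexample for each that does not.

Not equivalent: only (⇒) holds.

Forward direction. Assume the antecedent. If p is true, the consequent reduces to true regardless of the other variables. If p is false, the antecedent cannot hold. Either way the consequent holds.

Converse. This fails. Under p = F, q = F, s = F, the left side is false but the right side is true.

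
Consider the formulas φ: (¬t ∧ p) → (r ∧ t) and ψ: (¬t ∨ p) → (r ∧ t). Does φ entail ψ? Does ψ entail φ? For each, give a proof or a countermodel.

[⇒] This fails. Under t = F, r = F, p = F, the left side is true but the right side is false.

[⇐] Assume the antecedent. If t is true, (¬t ∧ p) → (r ∧ t) reduces to true regardless of the other variables. If t is false, the antecedent cannot hold. Either way (¬t ∧ p) → (r ∧ t) holds.

The forward direction fails; the converse holds.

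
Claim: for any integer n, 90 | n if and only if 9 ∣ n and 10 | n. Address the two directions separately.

The biconditional holds.

(⇐) Suppose 9 ∣ n and 10 ∣ n. Any common multiple of 9 and 10 is a multiple of their lcm; here gcd(9, 10) = 1, so lcm(9, 10) = 9·10 = 90, so 90 ∣ n.

(⇒) If 90 ∣ n, write n = 90q. Since 90 = 10·9, n = 9·(10q), so 9 ∣ n; and since 90 = 9·10, n = 10·(9q), so 10 ∣ n.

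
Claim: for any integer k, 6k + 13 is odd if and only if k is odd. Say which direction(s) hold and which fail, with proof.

[⇒] This fails: take k = 4. Then 6k + 13 = 37, which is odd, yet k = 4 is even, not odd.

[⇐] Suppose k is odd. Since 6 is even, 6k is even for every k, so 6k + 13 has the same parity as 13, which is odd. Hence 6k + 13 is odd.

The forward direction fails; the converse holds.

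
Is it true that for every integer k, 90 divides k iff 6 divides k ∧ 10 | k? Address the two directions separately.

(⇒) holds; (⇐) fails.

Forward direction. If 90 ∣ k, write k = 90q. Since 90 = 15·6, k = 6·(15q), so 6 ∣ k; and since 90 = 9·10, k = 10·(9q), so 10 ∣ k.

Converse. This fails: take k = 30. Both 6 ∣ 30 and 10 ∣ 30, yet 30 is not a multiple of 90 (since 30 = 0·90 + 30), so 90 ∤ 30.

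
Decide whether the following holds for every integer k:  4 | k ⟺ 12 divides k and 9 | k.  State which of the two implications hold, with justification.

(⇒) fails; (⇐) holds.

[⇒] This fails: take k = 4. Certainly 4 ∣ 4, but 12 ∤ 4.

[⇐] Suppose 12 ∣ k and 9 ∣ k. Any common multiple of 12 and 9 is a multiple of their lcm; here lcm(12, 9) = 12·9/gcd(12, 9) = 108/3 = 36, so 36 ∣ k. Since 4 ∣ 36, it follows that 4 ∣ k.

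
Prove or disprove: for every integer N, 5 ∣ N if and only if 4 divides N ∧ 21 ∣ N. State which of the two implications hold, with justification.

Forward direction. This fails: take N = 5. Certainly 5 ∣ 5, but 4 ∤ 5.

Converse. This fails: take N = 84. Both 4 ∣ 84 and 21 ∣ 84, yet 84 is not a multiple of 5 (since 84 = 16·5 + 4), so 5 ∤ 84.

(⇒) fails and (⇐) fails.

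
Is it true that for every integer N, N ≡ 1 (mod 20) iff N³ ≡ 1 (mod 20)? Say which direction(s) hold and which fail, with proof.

[⇒] Suppose N ≡ 1 (mod 20). Write N = 20j + 1. Then (20j + 1)³ = 8000j³ + 1200j² + 60j + 1 = 20(400j³ + 60j² + 3j) + 1, so N³ ≡ 1 (mod 20).

[⇐] Conversely, suppose N³ ≡ 1 (mod 20). The only residue r in {0, …, 19} with r³ ≡ 1 (mod 20) is r = 1, so N ≡ 1 (mod 20).

Both directions hold; the statement is true.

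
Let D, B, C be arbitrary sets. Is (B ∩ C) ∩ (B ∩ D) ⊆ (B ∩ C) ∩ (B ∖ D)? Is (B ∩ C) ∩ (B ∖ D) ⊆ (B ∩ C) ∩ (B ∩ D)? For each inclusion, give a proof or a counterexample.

Both inclusions fail.

Forward inclusion. This inclusion fails. Take D = {1}, B = {1}, C = {1}; then 1 ∈ (B ∩ C) ∩ (B ∩ D) but 1 ∉ (B ∩ C) ∩ (B ∖ D).

Reverse inclusion. This inclusion fails. Take D = ∅, B = {1}, C = {1}; then 1 ∈ (B ∩ C) ∩ (B ∖ D) but 1 ∉ (B ∩ C) ∩ (B ∩ D).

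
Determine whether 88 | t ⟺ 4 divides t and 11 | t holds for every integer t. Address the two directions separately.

(⇒) If 88 ∣ t, write t = 88q. Since 88 = 22·4, t = 4·(22q), so 4 ∣ t; and since 88 = 8·11, t = 11·(8q), so 11 ∣ t.

(⇐) This fails: take t = 44. Both 4 ∣ 44 and 11 ∣ 44, yet 44 is not a multiple of 88 (since 44 = 0·88 + 44), so 88 ∤ 44.

Only the forward direction holds.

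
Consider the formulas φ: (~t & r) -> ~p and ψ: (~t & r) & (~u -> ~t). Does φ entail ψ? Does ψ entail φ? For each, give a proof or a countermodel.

Both directions fail.

(→) This fails. Under p = F, u = F, t = F, r = F, the left side is true but the right side is false.

(←) This fails. Under p = T, u = F, t = F, r = T, the left side is false but the right side is true.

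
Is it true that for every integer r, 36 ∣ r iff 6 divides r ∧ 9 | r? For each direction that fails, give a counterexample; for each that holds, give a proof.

(→) If 36 ∣ r, write r = 36q. Since 36 = 6·6, r = 6·(6q), so 6 ∣ r; and since 36 = 4·9, r = 9·(4q), so 9 ∣ r.

(←) This fails: take r = 18. Both 6 ∣ 18 and 9 ∣ 18, yet 18 is not a multiple of 36 (since 18 = 0·36 + 18), so 36 ∤ 18.

Not equivalent: only (⇒) holds.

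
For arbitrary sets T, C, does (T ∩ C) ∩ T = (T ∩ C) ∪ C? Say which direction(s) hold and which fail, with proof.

Only the forward inclusion holds.

(⟹) Let x ∈ (T ∩ C) ∩ T. Then x ∈ T ∩ C, from which x ∈ (T ∩ C) ∪ C.

(⟸) This inclusion fails. Take T = ∅, C = {1}; then 1 ∈ (T ∩ C) ∪ C but 1 ∉ (T ∩ C) ∩ T.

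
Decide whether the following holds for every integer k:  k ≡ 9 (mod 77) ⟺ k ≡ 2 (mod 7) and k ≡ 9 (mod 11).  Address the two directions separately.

Both directions hold; the statement is true.

(⇒) Suppose k ≡ 9 (mod 77); write k = 77j + 9. Since 7 ∣ 77, reducing mod 7 gives k ≡ 9 ≡ 2 (mod 7); since 11 ∣ 77, reducing mod 11 gives k ≡ 9 (mod 11).

(⇐) Conversely, if k ≡ 2 (mod 7) and k ≡ 9 (mod 11), then by the Chinese remainder theorem k ≡ 9 (mod 77). This is exactly k ≡ 9 (mod 77).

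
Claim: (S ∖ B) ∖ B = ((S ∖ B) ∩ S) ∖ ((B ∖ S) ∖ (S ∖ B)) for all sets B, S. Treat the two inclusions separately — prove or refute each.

(⊆) Let x ∈ (S ∖ B) ∖ B. Then x ∈ S and x ∉ B, from which x ∈ ((S ∖ B) ∩ S) ∖ ((B ∖ S) ∖ (S ∖ B)).

(⊇) Let x ∈ ((S ∖ B) ∩ S) ∖ ((B ∖ S) ∖ (S ∖ B)). Then x ∈ S and x ∉ B, from which x ∈ (S ∖ B) ∖ B.

Both inclusions hold; the sets are equal.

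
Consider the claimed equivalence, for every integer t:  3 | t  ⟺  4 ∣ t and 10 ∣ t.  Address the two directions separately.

(⇒) This fails: take t = 3. Certainly 3 ∣ 3, but 4 ∤ 3.

(⇐) This fails: take t = 20. Both 4 ∣ 20 and 10 ∣ 20, yet 20 is not a multiple of 3 (since 20 = 6·3 + 2), so 3 ∤ 20.

Neither implication holds.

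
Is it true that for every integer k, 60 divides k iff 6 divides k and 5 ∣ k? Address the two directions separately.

(⇒) holds; (⇐) fails.

(⇐) This fails: take k = 30. Both 6 ∣ 30 and 5 ∣ 30, yet 30 is not a multiple of 60 (since 30 = 0·60 + 30), so 60 ∤ 30.

(⇒) If 60 ∣ k, write k = 60q. Since 60 = 10·6, k = 6·(10q), so 6 ∣ k; and since 60 = 12·5, k = 5·(12q), so 5 ∣ k.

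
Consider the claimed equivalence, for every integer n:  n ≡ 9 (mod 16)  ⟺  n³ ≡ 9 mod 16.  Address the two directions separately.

Equivalent; both directions hold.

(⇒) Suppose n ≡ 9 (mod 16). Write n = 16j + 9. Then (16j + 9)³ = 4096j³ + 6912j² + 3888j + 729 = 16(256j³ + 432j² + 243j + 45) + 9, so n³ ≡ 9 (mod 16).

(⇐) Conversely, suppose n³ ≡ 9 (mod 16). The only residue r in {0, …, 15} with r³ ≡ 9 (mod 16) is r = 9, so n ≡ 9 (mod 16).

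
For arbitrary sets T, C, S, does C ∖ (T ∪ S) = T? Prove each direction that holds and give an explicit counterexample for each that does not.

Neither inclusion holds.

Forward inclusion. This inclusion fails. Take T = ∅, C = {1}, S = ∅; then 1 ∈ C ∖ (T ∪ S) but 1 ∉ T.

Reverse inclusion. This inclusion fails. Take T = {1}, C = ∅, S = ∅; then 1 ∈ T but 1 ∉ C ∖ (T ∪ S).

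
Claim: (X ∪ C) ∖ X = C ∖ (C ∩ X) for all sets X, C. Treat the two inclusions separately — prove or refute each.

Both inclusions hold; the sets are equal.

(⊆) Let x ∈ (X ∪ C) ∖ X. Then x ∈ C and x ∉ X, from which x ∈ C ∖ (C ∩ X).

(⊇) Let x ∈ C ∖ (C ∩ X). Then x ∈ C and x ∉ X, from which x ∈ (X ∪ C) ∖ X.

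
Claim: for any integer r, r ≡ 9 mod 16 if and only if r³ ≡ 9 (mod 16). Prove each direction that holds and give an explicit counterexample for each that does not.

[⇒] Suppose r ≡ 9 mod 16. Write r = 16j + 9. Then (16j + 9)³ = 4096j³ + 6912j² + 3888j + 729 = 16(256j³ + 432j² + 243j + 45) + 9, so r³ ≡ 9 (mod 16).

[⇐] Conversely, suppose r³ ≡ 9 (mod 16). The only residue r in {0, …, 15} with r³ ≡ 9 (mod 16) is r = 9, so r ≡ 9 (mod 16).

Both directions hold.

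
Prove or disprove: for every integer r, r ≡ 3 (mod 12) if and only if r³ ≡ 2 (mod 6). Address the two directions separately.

Neither implication holds.

Forward direction. This fails: take r = 3. Then 3 ≡ 3 (mod 12), but 3³ = 27 ≡ 3 (mod 6), not 2.

Converse. This fails: take r = 2. Then 2³ = 8 ≡ 2 (mod 6), yet 2 ≡ 2 (mod 12), not 3.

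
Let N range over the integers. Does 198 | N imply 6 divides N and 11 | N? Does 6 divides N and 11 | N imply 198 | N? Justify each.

Not equivalent: only (⇒) holds.

(⇒) If 198 ∣ N, write N = 198q. Since 198 = 33·6, N = 6·(33q), so 6 ∣ N; and since 198 = 18·11, N = 11·(18q), so 11 ∣ N.

(⇐) This fails: take N = 66. Both 6 ∣ 66 and 11 ∣ 66, yet 66 is not a multiple of 198 (since 66 = 0·198 + 66), so 198 ∤ 66.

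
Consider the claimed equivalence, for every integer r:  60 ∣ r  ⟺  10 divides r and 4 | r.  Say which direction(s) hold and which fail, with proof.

(⇒) If 60 ∣ r, write r = 60q. Since 60 = 6·10, r = 10·(6q), so 10 ∣ r; and since 60 = 15·4, r = 4·(15q), so 4 ∣ r.

(⇐) This fails: take r = 20. Both 10 ∣ 20 and 4 ∣ 20, yet 20 is not a multiple of 60 (since 20 = 0·60 + 20), so 60 ∤ 20.

Not equivalent: only (⇒) holds.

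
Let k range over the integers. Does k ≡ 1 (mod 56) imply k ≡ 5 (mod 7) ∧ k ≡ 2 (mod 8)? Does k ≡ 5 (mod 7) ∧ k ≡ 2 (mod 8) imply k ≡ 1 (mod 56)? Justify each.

[⇒] This fails: k = 1 gives 1 ≡ 1 (mod 56) but 1 ≡ 1 (mod 7), so the conjunction on the right does not hold.

[⇐] This fails: k = 26 satisfies both congruences on the right (26 ≡ 5 mod 7 and 26 ≡ 2 mod 8) yet 26 ≡ 26 (mod 56), not 1.

Both directions fail.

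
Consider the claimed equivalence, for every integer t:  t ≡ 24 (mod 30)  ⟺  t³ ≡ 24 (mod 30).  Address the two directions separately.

Forward direction. Suppose t ≡ 24 (mod 30). Write t = 30j + 24. Then (30j + 24)³ = 27000j³ + 64800j² + 51840j + 13824 = 30(900j³ + 2160j² + 1728j + 460) + 24, so t³ ≡ 24 (mod 30).

Converse. Suppose t³ ≡ 24 (mod 30). The only residue r in {0, …, 29} with r³ ≡ 24 (mod 30) is r = 24, so t ≡ 24 (mod 30).

Both directions hold; the statement is true.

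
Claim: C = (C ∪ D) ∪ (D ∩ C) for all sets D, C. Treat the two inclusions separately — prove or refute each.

(⊆) holds; (⊇) fails.

(⊇) This inclusion fails. Take D = {1}, C = ∅; then 1 ∈ (C ∪ D) ∪ (D ∩ C) but 1 ∉ C.

(⊆) Let x ∈ C. Then either x ∈ C and x ∉ D; or x ∈ D ∩ C. In each case x ∈ (C ∪ D) ∪ (D ∩ C), so C ⊆ (C ∪ D) ∪ (D ∩ C).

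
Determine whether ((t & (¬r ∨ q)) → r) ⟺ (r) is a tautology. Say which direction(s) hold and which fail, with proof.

The forward direction fails; the converse holds.

Forward direction. This fails. Under q = F, r = F, t = F, the left side is true but the right side is false.

Converse. Assume the antecedent. If q is true, the antecedent forces (q = T, r = T, t = F) or (q = T, r = T, t = T), and (t & (¬r ∨ q)) → r holds there. If q is false, the antecedent forces (q = F, r = T, t = F) or (q = F, r = T, t = T), and (t & (¬r ∨ q)) → r holds there. Either way (t & (¬r ∨ q)) → r holds.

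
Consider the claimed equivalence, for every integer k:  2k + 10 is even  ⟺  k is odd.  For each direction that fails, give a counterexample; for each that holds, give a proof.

Not equivalent: only (⇐) holds.

Forward direction. This fails: take k = 4. Then 2k + 10 = 18, which is even, yet k = 4 is even, not odd.

Converse. Suppose k is odd. Since 2 is even, 2k is even for every k, so 2k + 10 has the same parity as 10, which is even. Hence 2k + 10 is even.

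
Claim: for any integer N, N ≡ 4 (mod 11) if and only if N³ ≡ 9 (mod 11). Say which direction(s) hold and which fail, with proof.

Forward direction. Suppose N ≡ 4 (mod 11). Write N = 11j + 4. Then (11j + 4)³ = 1331j³ + 1452j² + 528j + 64 = 11(121j³ + 132j² + 48j + 5) + 9, so N³ ≡ 9 (mod 11).

Converse. For the converse, argue contrapositively. If N ≢ 4 (mod 11), then N is congruent to one of 0, 1, 2, 3, 5, 6, 7, 8, 9, 10 modulo 11, and these give N³ ≡ 0, 1, 8, 5, 4, 7, 2, 6, 3, 10 respectively — never 9.

Equivalent; both directions hold.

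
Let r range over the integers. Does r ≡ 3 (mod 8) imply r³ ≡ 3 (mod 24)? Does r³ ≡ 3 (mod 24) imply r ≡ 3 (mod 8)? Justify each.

Not equivalent: only (⇐) holds.

(⇒) This fails: take r = 11. Then 11 ≡ 3 (mod 8), but 11³ = 1331 ≡ 11 (mod 24), not 3.

(⇐) Conversely, the residues r modulo 24 with r³ ≡ 3 (mod 24) are exactly {3}, and each is ≡ 3 (mod 8).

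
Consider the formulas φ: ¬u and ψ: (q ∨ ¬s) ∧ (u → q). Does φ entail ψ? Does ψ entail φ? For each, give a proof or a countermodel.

(→) This fails. Under u = F, q = F, s = T, the left side is true but the right side is false.

(←) This fails. Under u = T, q = T, s = F, the left side is false but the right side is true.

Neither implication holds.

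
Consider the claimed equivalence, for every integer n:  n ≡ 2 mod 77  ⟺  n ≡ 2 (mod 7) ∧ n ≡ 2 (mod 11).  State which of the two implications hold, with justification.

Both implications hold.

Forward direction. Suppose n ≡ 2 (mod 77); write n = 77j + 2. Since 7 ∣ 77, reducing mod 7 gives n ≡ 2 (mod 7); since 11 ∣ 77, reducing mod 11 gives n ≡ 2 (mod 11).

Converse. If n ≡ 2 (mod 7) and n ≡ 2 (mod 11), then by the Chinese remainder theorem n ≡ 2 (mod 77). This is exactly n ≡ 2 (mod 77).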